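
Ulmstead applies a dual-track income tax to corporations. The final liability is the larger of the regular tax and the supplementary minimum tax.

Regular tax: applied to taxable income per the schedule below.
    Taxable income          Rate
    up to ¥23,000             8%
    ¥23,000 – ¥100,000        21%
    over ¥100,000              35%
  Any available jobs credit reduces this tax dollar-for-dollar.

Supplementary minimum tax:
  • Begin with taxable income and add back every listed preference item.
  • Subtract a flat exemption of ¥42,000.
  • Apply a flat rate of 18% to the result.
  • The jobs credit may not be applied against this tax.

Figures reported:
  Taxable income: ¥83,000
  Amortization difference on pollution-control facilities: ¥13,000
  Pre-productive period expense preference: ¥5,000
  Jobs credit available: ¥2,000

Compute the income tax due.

¥12,440

Supplementary minimum tax:
  Adjusted income: ¥83,000 + ¥13,000 + ¥5,000 = ¥101,000
  Less exemption ¥42,000 → base ¥59,000
  ¥59,000 × 18% = ¥10,620

Regular tax:
  ¥23,000 × 8% = ¥1,840
  ¥60,000 × 21% = ¥12,600
  → ¥14,440
  Less jobs credit ¥2,000 → ¥12,440

¥12,440 > ¥10,620, so the regular tax governs.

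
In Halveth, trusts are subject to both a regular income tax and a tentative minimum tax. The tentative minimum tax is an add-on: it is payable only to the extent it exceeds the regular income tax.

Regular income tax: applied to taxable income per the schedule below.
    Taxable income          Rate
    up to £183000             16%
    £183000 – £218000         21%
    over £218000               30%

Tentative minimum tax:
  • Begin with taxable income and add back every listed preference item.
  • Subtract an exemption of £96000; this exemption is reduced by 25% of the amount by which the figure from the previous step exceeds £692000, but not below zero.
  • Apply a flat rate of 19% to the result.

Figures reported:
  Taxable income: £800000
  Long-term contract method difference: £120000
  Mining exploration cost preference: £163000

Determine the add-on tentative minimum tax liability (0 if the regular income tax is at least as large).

£0

Tentative minimum tax:
  Adjusted income: £800000 + £120000 + £163000 = £1083000
  Exemption: 25% × (£1083000 − £692000) = £97750 ≥ £96000, so the exemption is fully phased out
  Base: £1083000 − £0 = £1083000
  £1083000 × 19% = £205770

Regular income tax:
  £183000 × 16% = £29280
  £35000 × 21% = £7350
  £582000 × 30% = £174600
  → £211230

£205770 ≤ £211230, so no add-on is due.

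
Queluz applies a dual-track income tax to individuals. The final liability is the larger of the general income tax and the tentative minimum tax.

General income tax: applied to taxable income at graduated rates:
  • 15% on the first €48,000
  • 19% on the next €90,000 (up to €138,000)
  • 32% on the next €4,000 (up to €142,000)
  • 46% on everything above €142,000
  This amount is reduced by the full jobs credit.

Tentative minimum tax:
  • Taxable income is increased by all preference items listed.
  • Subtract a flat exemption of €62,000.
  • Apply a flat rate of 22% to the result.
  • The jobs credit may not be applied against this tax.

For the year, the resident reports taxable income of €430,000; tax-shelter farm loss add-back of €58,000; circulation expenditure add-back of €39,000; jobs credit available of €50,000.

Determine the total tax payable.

General income tax:
  €48,000 × 15% = €7,200
  €90,000 × 19% = €17,100
  €4,000 × 32% = €1,280
  €288,000 × 46% = €132,480
  → €158,060
  Less jobs credit €50,000 → €108,060

Tentative minimum tax:
  Adjusted income: €430,000 + €58,000 + €39,000 = €527,000
  Less exemption €62,000 → base €465,000
  €465,000 × 22% = €102,300

€108,060 > €102,300, so the general income tax governs.

€108,060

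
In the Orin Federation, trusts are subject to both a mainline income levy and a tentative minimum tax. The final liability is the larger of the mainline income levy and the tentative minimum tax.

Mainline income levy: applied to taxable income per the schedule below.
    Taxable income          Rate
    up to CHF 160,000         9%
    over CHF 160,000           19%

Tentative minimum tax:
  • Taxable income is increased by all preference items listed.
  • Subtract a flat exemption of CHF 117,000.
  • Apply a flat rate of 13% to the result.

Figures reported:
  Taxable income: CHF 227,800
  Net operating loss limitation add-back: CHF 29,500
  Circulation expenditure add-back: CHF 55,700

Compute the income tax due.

Tentative minimum tax:
  Adjusted income: CHF 227,800 + CHF 29,500 + CHF 55,700 = CHF 313,000
  Less exemption CHF 117,000 → base CHF 196,000
  CHF 196,000 × 13% = CHF 25,480

Mainline income levy:
  CHF 160,000 × 9% = CHF 14,400
  CHF 67,800 × 19% = CHF 12,882
  → CHF 27,282

CHF 27,282 > CHF 25,480, so the mainline income levy governs.

CHF 27,282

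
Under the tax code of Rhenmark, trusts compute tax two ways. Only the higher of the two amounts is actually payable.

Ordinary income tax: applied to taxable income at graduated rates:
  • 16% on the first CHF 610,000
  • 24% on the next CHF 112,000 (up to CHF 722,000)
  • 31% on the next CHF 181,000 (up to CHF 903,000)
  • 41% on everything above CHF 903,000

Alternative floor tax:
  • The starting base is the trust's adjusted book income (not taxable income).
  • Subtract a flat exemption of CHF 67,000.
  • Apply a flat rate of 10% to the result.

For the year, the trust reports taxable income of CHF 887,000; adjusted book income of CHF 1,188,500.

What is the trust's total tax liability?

Ordinary income tax:
  CHF 610,000 × 16% = CHF 97,600
  CHF 112,000 × 24% = CHF 26,880
  CHF 165,000 × 31% = CHF 51,150
  → CHF 175,630

Alternative floor tax:
  Base (adjusted book income): CHF 1,188,500
  Less exemption CHF 67,000 → base CHF 1,121,500
  CHF 1,121,500 × 10% = CHF 112,150

CHF 175,630 > CHF 112,150, so the ordinary income tax governs.

CHF 175,630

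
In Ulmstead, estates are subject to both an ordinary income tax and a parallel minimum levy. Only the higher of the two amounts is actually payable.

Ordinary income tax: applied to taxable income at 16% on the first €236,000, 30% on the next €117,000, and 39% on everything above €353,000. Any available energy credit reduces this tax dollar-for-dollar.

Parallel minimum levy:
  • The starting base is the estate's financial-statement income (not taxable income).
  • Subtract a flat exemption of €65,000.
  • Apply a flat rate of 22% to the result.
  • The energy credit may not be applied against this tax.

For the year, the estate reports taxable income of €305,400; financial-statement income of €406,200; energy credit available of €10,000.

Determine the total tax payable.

€75,064

Ordinary income tax:
  €236,000 × 16% = €37,760
  €69,400 × 30% = €20,820
  → €58,580
  Less energy credit €10,000 → €48,580

Parallel minimum levy:
  Base (financial-statement income): €406,200
  Less exemption €65,000 → base €341,200
  €341,200 × 22% = €75,064

€75,064 > €48,580, so the parallel minimum levy is the binding amount.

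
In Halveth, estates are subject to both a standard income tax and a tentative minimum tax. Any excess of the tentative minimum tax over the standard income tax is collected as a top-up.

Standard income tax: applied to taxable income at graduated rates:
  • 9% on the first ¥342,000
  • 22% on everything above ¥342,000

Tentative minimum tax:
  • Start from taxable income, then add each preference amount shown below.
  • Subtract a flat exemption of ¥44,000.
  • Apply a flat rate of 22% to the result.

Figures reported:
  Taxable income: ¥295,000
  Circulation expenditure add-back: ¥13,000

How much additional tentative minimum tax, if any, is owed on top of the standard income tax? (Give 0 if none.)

¥31,530

Standard income tax:
  ¥295,000 × 9% = ¥26,550

Tentative minimum tax:
  Adjusted income: ¥295,000 + ¥13,000 = ¥308,000
  Less exemption ¥44,000 → base ¥264,000
  ¥264,000 × 22% = ¥58,080

Excess of tentative minimum tax over standard income tax: ¥58,080 − ¥26,550 = ¥31,530.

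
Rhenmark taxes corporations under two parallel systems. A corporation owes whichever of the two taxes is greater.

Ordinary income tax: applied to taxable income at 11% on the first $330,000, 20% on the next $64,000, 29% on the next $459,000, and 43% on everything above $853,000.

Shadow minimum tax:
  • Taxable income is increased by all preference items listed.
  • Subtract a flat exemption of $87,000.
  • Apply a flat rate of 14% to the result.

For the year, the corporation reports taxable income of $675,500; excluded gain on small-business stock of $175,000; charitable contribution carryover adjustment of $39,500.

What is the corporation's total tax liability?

$130,735

Shadow minimum tax:
  Adjusted income: $675,500 + $175,000 + $39,500 = $890,000
  Less exemption $87,000 → base $803,000
  $803,000 × 14% = $112,420

Ordinary income tax:
  $330,000 × 11% = $36,300
  $64,000 × 20% = $12,800
  $281,500 × 29% = $81,635
  → $130,735

$130,735 > $112,420, so the ordinary income tax governs.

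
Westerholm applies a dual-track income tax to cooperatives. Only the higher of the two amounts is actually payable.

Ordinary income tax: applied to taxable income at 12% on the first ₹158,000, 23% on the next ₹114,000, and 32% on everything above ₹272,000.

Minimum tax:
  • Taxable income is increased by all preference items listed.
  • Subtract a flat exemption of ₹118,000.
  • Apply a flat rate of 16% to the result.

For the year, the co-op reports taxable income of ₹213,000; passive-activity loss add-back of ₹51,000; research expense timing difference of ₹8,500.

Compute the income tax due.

₹31,610

Minimum tax:
  Adjusted income: ₹213,000 + ₹51,000 + ₹8,500 = ₹272,500
  Less exemption ₹118,000 → base ₹154,500
  ₹154,500 × 16% = ₹24,720

Ordinary income tax:
  ₹158,000 × 12% = ₹18,960
  ₹55,000 × 23% = ₹12,650
  → ₹31,610

₹31,610 > ₹24,720, so the ordinary income tax governs.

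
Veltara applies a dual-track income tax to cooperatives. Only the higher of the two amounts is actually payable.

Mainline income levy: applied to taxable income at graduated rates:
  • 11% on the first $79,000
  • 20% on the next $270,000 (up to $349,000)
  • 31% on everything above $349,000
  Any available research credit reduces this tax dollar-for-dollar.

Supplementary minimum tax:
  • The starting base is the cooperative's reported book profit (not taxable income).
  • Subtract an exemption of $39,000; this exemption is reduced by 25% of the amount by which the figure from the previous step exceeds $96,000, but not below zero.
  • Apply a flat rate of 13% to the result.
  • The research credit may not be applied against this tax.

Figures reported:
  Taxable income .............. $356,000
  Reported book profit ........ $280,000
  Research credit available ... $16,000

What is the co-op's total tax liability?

Mainline income levy:
  $79,000 × 11% = $8,690
  $270,000 × 20% = $54,000
  $7,000 × 31% = $2,170
  → $64,860
  Less research credit $16,000 → $48,860

Supplementary minimum tax:
  Base (reported book profit): $280,000
  Exemption: 25% × ($280,000 − $96,000) = $46,000 ≥ $39,000, so the exemption is fully phased out
  Base: $280,000 − $0 = $280,000
  $280,000 × 13% = $36,400

$48,860 > $36,400, so the mainline income levy governs.

$48,860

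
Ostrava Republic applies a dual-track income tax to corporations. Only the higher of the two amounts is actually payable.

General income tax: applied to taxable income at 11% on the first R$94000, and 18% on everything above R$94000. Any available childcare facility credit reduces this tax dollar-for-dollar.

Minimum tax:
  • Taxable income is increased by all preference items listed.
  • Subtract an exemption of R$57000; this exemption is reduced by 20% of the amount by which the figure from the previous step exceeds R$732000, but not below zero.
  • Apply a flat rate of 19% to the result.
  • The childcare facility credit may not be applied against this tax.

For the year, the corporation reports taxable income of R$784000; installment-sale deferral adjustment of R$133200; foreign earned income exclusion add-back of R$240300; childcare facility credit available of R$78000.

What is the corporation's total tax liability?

R$219925

General income tax:
  R$94000 × 11% = R$10340
  R$690000 × 18% = R$124200
  → R$134540
  Less childcare facility credit R$78000 → R$56540

Minimum tax:
  Adjusted income: R$784000 + R$133200 + R$240300 = R$1157500
  Exemption: 20% × (R$1157500 − R$732000) = R$85100 ≥ R$57000, so the exemption is fully phased out
  Base: R$1157500 − R$0 = R$1157500
  R$1157500 × 19% = R$219925

R$219925 > R$56540, so the minimum tax is the binding amount.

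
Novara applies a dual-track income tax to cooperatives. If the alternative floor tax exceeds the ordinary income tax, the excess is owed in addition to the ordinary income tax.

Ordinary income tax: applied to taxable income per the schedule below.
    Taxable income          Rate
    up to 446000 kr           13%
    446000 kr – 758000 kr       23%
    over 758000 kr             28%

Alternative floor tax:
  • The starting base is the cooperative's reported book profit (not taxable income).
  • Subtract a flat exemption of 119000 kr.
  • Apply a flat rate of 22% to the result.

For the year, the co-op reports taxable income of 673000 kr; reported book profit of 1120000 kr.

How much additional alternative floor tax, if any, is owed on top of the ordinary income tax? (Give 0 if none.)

110030 kr

Alternative floor tax:
  Base (reported book profit): 1120000 kr
  Less exemption 119000 kr → base 1001000 kr
  1001000 kr × 22% = 220220 kr

Ordinary income tax:
  446000 kr × 13% = 57980 kr
  227000 kr × 23% = 52210 kr
  → 110190 kr

Excess of alternative floor tax over ordinary income tax: 220220 kr − 110190 kr = 110030 kr.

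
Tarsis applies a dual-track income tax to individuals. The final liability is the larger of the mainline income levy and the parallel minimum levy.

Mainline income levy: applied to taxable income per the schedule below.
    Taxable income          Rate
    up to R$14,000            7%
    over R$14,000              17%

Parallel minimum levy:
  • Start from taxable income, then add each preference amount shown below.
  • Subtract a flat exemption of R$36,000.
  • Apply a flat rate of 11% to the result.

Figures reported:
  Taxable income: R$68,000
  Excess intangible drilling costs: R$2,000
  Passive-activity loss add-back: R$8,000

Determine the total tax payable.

Mainline income levy:
  R$14,000 × 7% = R$980
  R$54,000 × 17% = R$9,180
  → R$10,160

Parallel minimum levy:
  Adjusted income: R$68,000 + R$2,000 + R$8,000 = R$78,000
  Less exemption R$36,000 → base R$42,000
  R$42,000 × 11% = R$4,620

R$10,160 > R$4,620, so the mainline income levy governs.

R$10,160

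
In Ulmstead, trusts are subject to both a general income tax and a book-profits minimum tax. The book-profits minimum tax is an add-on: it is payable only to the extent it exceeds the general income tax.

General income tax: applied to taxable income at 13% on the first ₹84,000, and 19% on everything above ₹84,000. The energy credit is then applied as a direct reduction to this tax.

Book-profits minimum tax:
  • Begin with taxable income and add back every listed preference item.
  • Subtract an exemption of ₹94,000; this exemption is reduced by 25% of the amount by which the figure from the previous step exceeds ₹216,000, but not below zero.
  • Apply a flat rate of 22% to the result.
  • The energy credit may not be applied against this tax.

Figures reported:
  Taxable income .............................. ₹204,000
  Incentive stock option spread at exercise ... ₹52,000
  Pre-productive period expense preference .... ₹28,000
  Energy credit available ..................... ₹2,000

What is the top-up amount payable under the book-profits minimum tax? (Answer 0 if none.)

General income tax:
  ₹84,000 × 13% = ₹10,920
  ₹120,000 × 19% = ₹22,800
  → ₹33,720
  Less energy credit ₹2,000 → ₹31,720

Book-profits minimum tax:
  Adjusted income: ₹204,000 + ₹52,000 + ₹28,000 = ₹284,000
  Exemption: ₹94,000 − 25% × (₹284,000 − ₹216,000) = ₹94,000 − ₹17,000 = ₹77,000
  Base: ₹284,000 − ₹77,000 = ₹207,000
  ₹207,000 × 22% = ₹45,540

Excess of book-profits minimum tax over general income tax: ₹45,540 − ₹31,720 = ₹13,820.

₹13,820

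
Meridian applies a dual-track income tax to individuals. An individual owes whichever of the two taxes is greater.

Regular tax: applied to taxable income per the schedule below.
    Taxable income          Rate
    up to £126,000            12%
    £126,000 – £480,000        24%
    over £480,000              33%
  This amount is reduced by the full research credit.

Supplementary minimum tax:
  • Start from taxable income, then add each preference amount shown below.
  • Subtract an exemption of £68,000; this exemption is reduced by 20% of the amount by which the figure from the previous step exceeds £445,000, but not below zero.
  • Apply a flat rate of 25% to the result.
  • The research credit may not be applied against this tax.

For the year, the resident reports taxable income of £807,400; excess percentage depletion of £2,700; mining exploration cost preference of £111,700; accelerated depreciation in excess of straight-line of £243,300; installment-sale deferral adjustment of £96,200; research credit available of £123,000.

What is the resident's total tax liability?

Supplementary minimum tax:
  Adjusted income: £807,400 + £2,700 + £111,700 + £243,300 + £96,200 = £1,261,300
  Exemption: 20% × (£1,261,300 − £445,000) = £163,260 ≥ £68,000, so the exemption is fully phased out
  Base: £1,261,300 − £0 = £1,261,300
  £1,261,300 × 25% = £315,325

Regular tax:
  £126,000 × 12% = £15,120
  £354,000 × 24% = £84,960
  £327,400 × 33% = £108,042
  → £208,122
  Less research credit £123,000 → £85,122

£315,325 > £85,122, so the supplementary minimum tax is the binding amount.

£315,325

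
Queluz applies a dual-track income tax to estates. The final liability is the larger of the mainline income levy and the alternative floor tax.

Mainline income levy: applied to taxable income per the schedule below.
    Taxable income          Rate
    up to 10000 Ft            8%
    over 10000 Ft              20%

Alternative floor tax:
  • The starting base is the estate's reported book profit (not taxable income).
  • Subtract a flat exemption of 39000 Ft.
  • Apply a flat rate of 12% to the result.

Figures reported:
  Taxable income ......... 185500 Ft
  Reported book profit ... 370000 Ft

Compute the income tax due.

39720 Ft

Alternative floor tax:
  Base (reported book profit): 370000 Ft
  Less exemption 39000 Ft → base 331000 Ft
  331000 Ft × 12% = 39720 Ft

Mainline income levy:
  10000 Ft × 8% = 800 Ft
  175500 Ft × 20% = 35100 Ft
  → 35900 Ft

39720 Ft > 35900 Ft, so the alternative floor tax is the binding amount.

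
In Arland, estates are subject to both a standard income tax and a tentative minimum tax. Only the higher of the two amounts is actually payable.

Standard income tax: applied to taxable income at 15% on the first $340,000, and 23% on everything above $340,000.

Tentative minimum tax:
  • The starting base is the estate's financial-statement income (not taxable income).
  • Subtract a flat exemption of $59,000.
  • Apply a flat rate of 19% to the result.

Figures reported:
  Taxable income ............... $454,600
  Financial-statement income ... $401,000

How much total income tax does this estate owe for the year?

$77,358

Standard income tax:
  $340,000 × 15% = $51,000
  $114,600 × 23% = $26,358
  → $77,358

Tentative minimum tax:
  Base (financial-statement income): $401,000
  Less exemption $59,000 → base $342,000
  $342,000 × 19% = $64,980

$77,358 > $64,980, so the standard income tax governs.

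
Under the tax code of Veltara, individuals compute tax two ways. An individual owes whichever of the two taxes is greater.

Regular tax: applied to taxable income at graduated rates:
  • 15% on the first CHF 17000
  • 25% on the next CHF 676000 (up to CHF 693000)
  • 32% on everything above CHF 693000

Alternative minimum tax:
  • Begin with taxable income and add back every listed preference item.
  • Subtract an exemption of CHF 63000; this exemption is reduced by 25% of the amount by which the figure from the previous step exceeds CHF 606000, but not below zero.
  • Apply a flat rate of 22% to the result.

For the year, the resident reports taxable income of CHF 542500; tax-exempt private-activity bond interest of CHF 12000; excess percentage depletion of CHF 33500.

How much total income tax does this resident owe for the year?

CHF 133925

Alternative minimum tax:
  Adjusted income: CHF 542500 + CHF 12000 + CHF 33500 = CHF 588000
  Exemption: CHF 588000 ≤ CHF 606000, so full CHF 63000 applies
  Base: CHF 588000 − CHF 63000 = CHF 525000
  CHF 525000 × 22% = CHF 115500

Regular tax:
  CHF 17000 × 15% = CHF 2550
  CHF 525500 × 25% = CHF 131375
  → CHF 133925

CHF 133925 > CHF 115500, so the regular tax governs.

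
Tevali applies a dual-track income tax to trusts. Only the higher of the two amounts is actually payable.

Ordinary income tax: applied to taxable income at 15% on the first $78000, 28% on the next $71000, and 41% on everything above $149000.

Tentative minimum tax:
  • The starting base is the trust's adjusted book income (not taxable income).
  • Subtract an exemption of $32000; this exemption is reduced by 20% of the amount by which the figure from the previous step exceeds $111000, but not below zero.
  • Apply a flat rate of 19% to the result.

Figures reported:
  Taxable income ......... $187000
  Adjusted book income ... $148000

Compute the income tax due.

$47160

Ordinary income tax:
  $78000 × 15% = $11700
  $71000 × 28% = $19880
  $38000 × 41% = $15580
  → $47160

Tentative minimum tax:
  Base (adjusted book income): $148000
  Exemption: $32000 − 20% × ($148000 − $111000) = $32000 − $7400 = $24600
  Base: $148000 − $24600 = $123400
  $123400 × 19% = $23446

$47160 > $23446, so the ordinary income tax governs.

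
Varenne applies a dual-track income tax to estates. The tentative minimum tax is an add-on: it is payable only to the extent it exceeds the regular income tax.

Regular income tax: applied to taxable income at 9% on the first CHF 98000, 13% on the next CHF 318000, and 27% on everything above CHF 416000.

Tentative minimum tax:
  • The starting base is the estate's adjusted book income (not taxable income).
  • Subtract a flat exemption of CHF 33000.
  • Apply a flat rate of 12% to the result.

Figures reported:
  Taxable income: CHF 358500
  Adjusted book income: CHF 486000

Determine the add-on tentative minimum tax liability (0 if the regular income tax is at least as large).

Regular income tax:
  CHF 98000 × 9% = CHF 8820
  CHF 260500 × 13% = CHF 33865
  → CHF 42685

Tentative minimum tax:
  Base (adjusted book income): CHF 486000
  Less exemption CHF 33000 → base CHF 453000
  CHF 453000 × 12% = CHF 54360

Excess of tentative minimum tax over regular income tax: CHF 54360 − CHF 42685 = CHF 11675.

CHF 11675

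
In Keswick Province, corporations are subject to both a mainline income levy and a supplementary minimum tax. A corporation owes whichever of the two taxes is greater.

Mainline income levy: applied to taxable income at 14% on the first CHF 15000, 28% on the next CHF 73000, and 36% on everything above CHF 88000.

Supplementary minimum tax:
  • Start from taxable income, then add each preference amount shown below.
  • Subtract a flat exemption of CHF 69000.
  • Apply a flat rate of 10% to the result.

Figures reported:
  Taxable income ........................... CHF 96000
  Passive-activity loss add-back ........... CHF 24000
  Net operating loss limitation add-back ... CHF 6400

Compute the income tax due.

Mainline income levy:
  CHF 15000 × 14% = CHF 2100
  CHF 73000 × 28% = CHF 20440
  CHF 8000 × 36% = CHF 2880
  → CHF 25420

Supplementary minimum tax:
  Adjusted income: CHF 96000 + CHF 24000 + CHF 6400 = CHF 126400
  Less exemption CHF 69000 → base CHF 57400
  CHF 57400 × 10% = CHF 5740

CHF 25420 > CHF 5740, so the mainline income levy governs.

CHF 25420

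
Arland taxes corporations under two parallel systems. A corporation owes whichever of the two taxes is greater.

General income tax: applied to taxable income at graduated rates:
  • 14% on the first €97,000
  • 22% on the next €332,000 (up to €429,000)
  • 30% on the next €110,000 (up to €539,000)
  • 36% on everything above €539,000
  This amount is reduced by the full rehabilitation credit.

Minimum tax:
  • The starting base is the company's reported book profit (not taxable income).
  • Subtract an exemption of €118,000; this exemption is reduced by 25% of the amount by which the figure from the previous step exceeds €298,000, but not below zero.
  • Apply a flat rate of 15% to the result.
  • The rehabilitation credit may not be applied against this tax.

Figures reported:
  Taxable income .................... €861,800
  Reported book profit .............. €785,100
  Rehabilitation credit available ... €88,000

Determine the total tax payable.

General income tax:
  €97,000 × 14% = €13,580
  €332,000 × 22% = €73,040
  €110,000 × 30% = €33,000
  €322,800 × 36% = €116,208
  → €235,828
  Less rehabilitation credit €88,000 → €147,828

Minimum tax:
  Base (reported book profit): €785,100
  Exemption: 25% × (€785,100 − €298,000) = €121,775 ≥ €118,000, so the exemption is fully phased out
  Base: €785,100 − €0 = €785,100
  €785,100 × 15% = €117,765

€147,828 > €117,765, so the general income tax governs.

€147,828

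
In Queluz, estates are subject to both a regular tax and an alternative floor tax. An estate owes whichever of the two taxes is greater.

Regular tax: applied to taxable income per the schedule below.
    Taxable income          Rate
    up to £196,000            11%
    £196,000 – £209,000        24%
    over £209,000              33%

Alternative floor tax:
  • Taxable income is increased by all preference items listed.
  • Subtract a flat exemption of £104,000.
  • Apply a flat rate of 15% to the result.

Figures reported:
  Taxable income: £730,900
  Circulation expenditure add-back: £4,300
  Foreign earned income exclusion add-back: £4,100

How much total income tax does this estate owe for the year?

£196,907

Regular tax:
  £196,000 × 11% = £21,560
  £13,000 × 24% = £3,120
  £521,900 × 33% = £172,227
  → £196,907

Alternative floor tax:
  Adjusted income: £730,900 + £4,300 + £4,100 = £739,300
  Less exemption £104,000 → base £635,300
  £635,300 × 15% = £95,295

£196,907 > £95,295, so the regular tax governs.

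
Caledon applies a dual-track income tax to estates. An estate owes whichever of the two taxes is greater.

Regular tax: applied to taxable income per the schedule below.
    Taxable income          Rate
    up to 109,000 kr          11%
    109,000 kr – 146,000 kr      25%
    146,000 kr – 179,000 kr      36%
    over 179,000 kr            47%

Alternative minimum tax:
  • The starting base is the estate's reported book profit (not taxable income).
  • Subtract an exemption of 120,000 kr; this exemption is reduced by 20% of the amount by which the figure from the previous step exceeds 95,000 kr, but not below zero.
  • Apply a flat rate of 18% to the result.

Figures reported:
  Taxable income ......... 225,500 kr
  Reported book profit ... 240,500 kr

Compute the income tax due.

Regular tax:
  109,000 kr × 11% = 11,990 kr
  37,000 kr × 25% = 9,250 kr
  33,000 kr × 36% = 11,880 kr
  46,500 kr × 47% = 21,855 kr
  → 54,975 kr

Alternative minimum tax:
  Base (reported book profit): 240,500 kr
  Exemption: 120,000 kr − 20% × (240,500 kr − 95,000 kr) = 120,000 kr − 29,100 kr = 90,900 kr
  Base: 240,500 kr − 90,900 kr = 149,600 kr
  149,600 kr × 18% = 26,928 kr

54,975 kr > 26,928 kr, so the regular tax governs.

54,975 kr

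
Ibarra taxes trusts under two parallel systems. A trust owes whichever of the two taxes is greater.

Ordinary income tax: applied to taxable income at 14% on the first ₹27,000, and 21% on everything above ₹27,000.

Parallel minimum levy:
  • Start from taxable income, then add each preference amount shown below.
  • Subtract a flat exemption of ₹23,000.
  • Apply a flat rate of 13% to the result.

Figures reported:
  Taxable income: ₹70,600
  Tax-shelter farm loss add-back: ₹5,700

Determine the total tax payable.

₹12,936

Parallel minimum levy:
  Adjusted income: ₹70,600 + ₹5,700 = ₹76,300
  Less exemption ₹23,000 → base ₹53,300
  ₹53,300 × 13% = ₹6,929

Ordinary income tax:
  ₹27,000 × 14% = ₹3,780
  ₹43,600 × 21% = ₹9,156
  → ₹12,936

₹12,936 > ₹6,929, so the ordinary income tax governs.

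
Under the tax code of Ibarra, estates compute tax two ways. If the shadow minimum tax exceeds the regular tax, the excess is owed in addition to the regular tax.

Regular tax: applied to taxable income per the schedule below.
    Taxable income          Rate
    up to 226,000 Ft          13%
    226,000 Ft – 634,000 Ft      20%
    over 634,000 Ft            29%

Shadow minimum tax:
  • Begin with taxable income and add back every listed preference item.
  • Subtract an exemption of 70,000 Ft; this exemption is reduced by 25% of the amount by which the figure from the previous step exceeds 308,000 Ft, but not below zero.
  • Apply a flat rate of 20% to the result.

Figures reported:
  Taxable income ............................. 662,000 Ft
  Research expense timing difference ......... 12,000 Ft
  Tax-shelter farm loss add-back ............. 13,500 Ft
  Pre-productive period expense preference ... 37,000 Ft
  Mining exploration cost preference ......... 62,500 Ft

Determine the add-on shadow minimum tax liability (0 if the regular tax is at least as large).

38,300 Ft

Shadow minimum tax:
  Adjusted income: 662,000 Ft + 12,000 Ft + 13,500 Ft + 37,000 Ft + 62,500 Ft = 787,000 Ft
  Exemption: 25% × (787,000 Ft − 308,000 Ft) = 119,750 Ft ≥ 70,000 Ft, so the exemption is fully phased out
  Base: 787,000 Ft − 0 Ft = 787,000 Ft
  787,000 Ft × 20% = 157,400 Ft

Regular tax:
  226,000 Ft × 13% = 29,380 Ft
  408,000 Ft × 20% = 81,600 Ft
  28,000 Ft × 29% = 8,120 Ft
  → 119,100 Ft

Excess of shadow minimum tax over regular tax: 157,400 Ft − 119,100 Ft = 38,300 Ft.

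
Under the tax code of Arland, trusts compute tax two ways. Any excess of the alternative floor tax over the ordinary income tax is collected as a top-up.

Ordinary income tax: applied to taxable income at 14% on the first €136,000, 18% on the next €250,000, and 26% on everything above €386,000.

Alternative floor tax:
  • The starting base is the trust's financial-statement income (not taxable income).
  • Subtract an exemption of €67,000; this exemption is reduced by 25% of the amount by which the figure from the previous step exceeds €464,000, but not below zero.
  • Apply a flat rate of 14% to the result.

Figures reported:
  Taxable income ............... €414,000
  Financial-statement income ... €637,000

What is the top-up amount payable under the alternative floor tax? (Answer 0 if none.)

€14,535

Ordinary income tax:
  €136,000 × 14% = €19,040
  €250,000 × 18% = €45,000
  €28,000 × 26% = €7,280
  → €71,320

Alternative floor tax:
  Base (financial-statement income): €637,000
  Exemption: €67,000 − 25% × (€637,000 − €464,000) = €67,000 − €43,250 = €23,750
  Base: €637,000 − €23,750 = €613,250
  €613,250 × 14% = €85,855

Excess of alternative floor tax over ordinary income tax: €85,855 − €71,320 = €14,535.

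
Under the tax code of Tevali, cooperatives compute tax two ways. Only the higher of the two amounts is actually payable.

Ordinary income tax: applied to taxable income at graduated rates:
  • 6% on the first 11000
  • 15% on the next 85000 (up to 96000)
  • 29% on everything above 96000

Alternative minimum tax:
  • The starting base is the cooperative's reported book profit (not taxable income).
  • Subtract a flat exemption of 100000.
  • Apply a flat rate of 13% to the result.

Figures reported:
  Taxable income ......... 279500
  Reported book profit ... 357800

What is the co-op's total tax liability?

66625

Alternative minimum tax:
  Base (reported book profit): 357800
  Less exemption 100000 → base 257800
  257800 × 13% = 33514

Ordinary income tax:
  11000 × 6% = 660
  85000 × 15% = 12750
  183500 × 29% = 53215
  → 66625

66625 > 33514, so the ordinary income tax governs.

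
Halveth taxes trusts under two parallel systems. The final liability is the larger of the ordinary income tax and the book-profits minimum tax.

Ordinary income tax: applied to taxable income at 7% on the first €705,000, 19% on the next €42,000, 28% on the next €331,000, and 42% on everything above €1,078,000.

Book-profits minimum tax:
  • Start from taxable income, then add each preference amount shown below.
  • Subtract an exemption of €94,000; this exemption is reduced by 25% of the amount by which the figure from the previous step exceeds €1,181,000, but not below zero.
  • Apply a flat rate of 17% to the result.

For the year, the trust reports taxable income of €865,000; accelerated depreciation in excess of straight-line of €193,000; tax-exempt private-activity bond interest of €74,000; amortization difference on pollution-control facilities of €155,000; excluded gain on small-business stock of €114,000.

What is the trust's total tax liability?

€231,540

Ordinary income tax:
  €705,000 × 7% = €49,350
  €42,000 × 19% = €7,980
  €118,000 × 28% = €33,040
  → €90,370

Book-profits minimum tax:
  Adjusted income: €865,000 + €193,000 + €74,000 + €155,000 + €114,000 = €1,401,000
  Exemption: €94,000 − 25% × (€1,401,000 − €1,181,000) = €94,000 − €55,000 = €39,000
  Base: €1,401,000 − €39,000 = €1,362,000
  €1,362,000 × 17% = €231,540

€231,540 > €90,370, so the book-profits minimum tax is the binding amount.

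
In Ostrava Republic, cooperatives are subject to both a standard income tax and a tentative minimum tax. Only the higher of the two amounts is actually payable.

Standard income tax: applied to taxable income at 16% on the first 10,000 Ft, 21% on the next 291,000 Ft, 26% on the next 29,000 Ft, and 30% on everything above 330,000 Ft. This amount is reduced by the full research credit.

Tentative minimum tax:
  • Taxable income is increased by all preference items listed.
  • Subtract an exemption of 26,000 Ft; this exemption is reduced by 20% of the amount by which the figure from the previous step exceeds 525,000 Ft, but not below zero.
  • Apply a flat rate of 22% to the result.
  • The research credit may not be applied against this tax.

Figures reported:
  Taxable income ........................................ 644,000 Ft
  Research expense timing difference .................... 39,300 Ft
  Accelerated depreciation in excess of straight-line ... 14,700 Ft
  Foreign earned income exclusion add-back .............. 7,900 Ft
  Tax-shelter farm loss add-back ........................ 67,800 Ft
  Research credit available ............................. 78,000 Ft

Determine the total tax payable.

Tentative minimum tax:
  Adjusted income: 644,000 Ft + 39,300 Ft + 14,700 Ft + 7,900 Ft + 67,800 Ft = 773,700 Ft
  Exemption: 20% × (773,700 Ft − 525,000 Ft) = 49,740 Ft ≥ 26,000 Ft, so the exemption is fully phased out
  Base: 773,700 Ft − 0 Ft = 773,700 Ft
  773,700 Ft × 22% = 170,214 Ft

Standard income tax:
  10,000 Ft × 16% = 1,600 Ft
  291,000 Ft × 21% = 61,110 Ft
  29,000 Ft × 26% = 7,540 Ft
  314,000 Ft × 30% = 94,200 Ft
  → 164,450 Ft
  Less research credit 78,000 Ft → 86,450 Ft

170,214 Ft > 86,450 Ft, so the tentative minimum tax is the binding amount.

170,214 Ft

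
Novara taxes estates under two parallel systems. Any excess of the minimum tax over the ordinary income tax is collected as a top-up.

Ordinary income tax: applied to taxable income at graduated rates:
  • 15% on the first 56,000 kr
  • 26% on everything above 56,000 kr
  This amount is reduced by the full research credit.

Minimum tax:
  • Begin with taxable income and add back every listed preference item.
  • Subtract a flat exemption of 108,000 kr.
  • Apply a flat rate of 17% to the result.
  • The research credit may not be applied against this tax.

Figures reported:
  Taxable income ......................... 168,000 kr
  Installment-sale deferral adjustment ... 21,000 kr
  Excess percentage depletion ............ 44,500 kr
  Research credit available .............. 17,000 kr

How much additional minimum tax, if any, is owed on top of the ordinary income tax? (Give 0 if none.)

Minimum tax:
  Adjusted income: 168,000 kr + 21,000 kr + 44,500 kr = 233,500 kr
  Less exemption 108,000 kr → base 125,500 kr
  125,500 kr × 17% = 21,335 kr

Ordinary income tax:
  56,000 kr × 15% = 8,400 kr
  112,000 kr × 26% = 29,120 kr
  → 37,520 kr
  Less research credit 17,000 kr → 20,520 kr

Excess of minimum tax over ordinary income tax: 21,335 kr − 20,520 kr = 815 kr.

815 kr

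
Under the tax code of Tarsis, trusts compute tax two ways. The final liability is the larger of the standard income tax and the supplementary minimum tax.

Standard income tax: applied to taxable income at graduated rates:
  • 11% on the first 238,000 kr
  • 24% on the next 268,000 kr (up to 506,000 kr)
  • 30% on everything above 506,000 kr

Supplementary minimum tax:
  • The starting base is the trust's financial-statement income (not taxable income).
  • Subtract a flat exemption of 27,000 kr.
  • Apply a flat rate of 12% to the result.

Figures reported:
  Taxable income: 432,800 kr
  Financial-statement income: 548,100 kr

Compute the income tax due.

Standard income tax:
  238,000 kr × 11% = 26,180 kr
  194,800 kr × 24% = 46,752 kr
  → 72,932 kr

Supplementary minimum tax:
  Base (financial-statement income): 548,100 kr
  Less exemption 27,000 kr → base 521,100 kr
  521,100 kr × 12% = 62,532 kr

72,932 kr > 62,532 kr, so the standard income tax governs.

72,932 kr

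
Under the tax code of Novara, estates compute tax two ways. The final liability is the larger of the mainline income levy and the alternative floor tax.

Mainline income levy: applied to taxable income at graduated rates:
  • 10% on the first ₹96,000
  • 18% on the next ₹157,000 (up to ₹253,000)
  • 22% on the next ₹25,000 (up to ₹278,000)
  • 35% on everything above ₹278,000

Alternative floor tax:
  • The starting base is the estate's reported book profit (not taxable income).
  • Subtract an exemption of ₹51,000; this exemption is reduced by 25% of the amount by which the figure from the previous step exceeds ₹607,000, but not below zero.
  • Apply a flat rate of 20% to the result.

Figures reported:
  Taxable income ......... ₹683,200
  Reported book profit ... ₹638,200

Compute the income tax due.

Mainline income levy:
  ₹96,000 × 10% = ₹9,600
  ₹157,000 × 18% = ₹28,260
  ₹25,000 × 22% = ₹5,500
  ₹405,200 × 35% = ₹141,820
  → ₹185,180

Alternative floor tax:
  Base (reported book profit): ₹638,200
  Exemption: ₹51,000 − 25% × (₹638,200 − ₹607,000) = ₹51,000 − ₹7,800 = ₹43,200
  Base: ₹638,200 − ₹43,200 = ₹595,000
  ₹595,000 × 20% = ₹119,000

₹185,180 > ₹119,000, so the mainline income levy governs.

₹185,180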